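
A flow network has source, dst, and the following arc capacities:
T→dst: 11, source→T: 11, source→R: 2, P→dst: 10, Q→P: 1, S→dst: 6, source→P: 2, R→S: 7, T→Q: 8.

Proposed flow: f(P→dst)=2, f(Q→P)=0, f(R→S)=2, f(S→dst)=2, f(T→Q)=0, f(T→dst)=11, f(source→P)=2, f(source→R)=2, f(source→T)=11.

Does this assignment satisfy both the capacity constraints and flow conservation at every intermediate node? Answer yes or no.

Every edge has 0 ≤ f(e) ≤ cap(e).
At each intermediate node, inflow equals outflow.

Yes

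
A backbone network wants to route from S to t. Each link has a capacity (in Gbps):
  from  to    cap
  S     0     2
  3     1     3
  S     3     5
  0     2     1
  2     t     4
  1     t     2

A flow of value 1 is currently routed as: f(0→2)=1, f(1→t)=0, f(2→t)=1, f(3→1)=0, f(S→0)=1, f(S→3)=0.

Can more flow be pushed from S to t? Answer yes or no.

Residual path S→3→1→t has bottleneck 2 > 0.
Pushing 2 along it raises the flow to 3, so the given flow is not maximum.

Yes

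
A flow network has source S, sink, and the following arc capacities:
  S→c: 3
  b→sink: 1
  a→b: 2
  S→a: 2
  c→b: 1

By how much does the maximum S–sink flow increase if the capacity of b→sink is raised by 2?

Original max flow = 1.
After raising cap(b→sink), augmenting paths through that edge carry 2 more units.
New max flow = 3. Increase = 2.

2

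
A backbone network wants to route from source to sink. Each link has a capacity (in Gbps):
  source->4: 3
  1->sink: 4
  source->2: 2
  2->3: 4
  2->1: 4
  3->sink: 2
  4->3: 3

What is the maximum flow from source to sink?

Augment source->4->3->sink: bottleneck 2. Total 2.
Augment source->2->1->sink: bottleneck 2. Total 4.
No augmenting path remains in the residual graph.

4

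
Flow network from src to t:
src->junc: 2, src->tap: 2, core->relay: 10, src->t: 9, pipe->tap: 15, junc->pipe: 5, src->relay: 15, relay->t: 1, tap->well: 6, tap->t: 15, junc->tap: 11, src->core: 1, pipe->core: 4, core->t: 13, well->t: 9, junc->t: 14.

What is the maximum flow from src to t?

Augment src->t: bottleneck 9. Total 9.
Augment src->junc->t: bottleneck 2. Total 11.
Augment src->tap->t: bottleneck 2. Total 13.
Augment src->core->t: bottleneck 1. Total 14.
Augment src->relay->t: bottleneck 1. Total 15.
No augmenting path remains in the residual graph.

15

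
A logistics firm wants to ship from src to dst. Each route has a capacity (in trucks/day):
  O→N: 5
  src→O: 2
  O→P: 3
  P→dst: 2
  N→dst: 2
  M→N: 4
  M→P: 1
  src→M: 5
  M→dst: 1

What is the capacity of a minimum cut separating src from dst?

5

Max flow = 5 (via 4 augmenting paths).
In the residual at optimum, the set reachable from src is {M, N, O, P, src}.
Cut edges: M→dst (cap 1), P→dst (cap 2), N→dst (cap 2). Sum = 5.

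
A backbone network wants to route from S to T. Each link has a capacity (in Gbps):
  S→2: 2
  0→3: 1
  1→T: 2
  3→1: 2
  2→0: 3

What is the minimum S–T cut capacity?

1

Max flow = 1 (via 1 augmenting path).
In the residual at optimum, the set reachable from S is {0, 2, S}.
Cut edges: 0→3 (cap 1). Sum = 1.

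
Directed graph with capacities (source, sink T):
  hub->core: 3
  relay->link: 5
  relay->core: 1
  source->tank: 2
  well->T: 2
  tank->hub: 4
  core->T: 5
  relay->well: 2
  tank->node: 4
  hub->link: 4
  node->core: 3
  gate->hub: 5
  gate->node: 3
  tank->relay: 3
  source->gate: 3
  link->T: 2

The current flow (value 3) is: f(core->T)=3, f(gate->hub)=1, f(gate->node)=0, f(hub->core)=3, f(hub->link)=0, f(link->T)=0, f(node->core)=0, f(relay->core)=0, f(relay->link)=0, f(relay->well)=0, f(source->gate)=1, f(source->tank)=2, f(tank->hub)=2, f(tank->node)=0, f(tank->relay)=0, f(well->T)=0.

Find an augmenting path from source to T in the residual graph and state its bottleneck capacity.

Residual along source->gate->hub->link->T: source->gate: 2, gate->hub: 4, hub->link: 4, link->T: 2.
Bottleneck = min = 2.

source->gate->hub->link->T, bottleneck 2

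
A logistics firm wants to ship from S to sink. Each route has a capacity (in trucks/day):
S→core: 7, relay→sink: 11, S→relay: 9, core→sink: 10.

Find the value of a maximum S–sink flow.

16

Augment S→core→sink: bottleneck 7. Total 7.
Augment S→relay→sink: bottleneck 9. Total 16.
No augmenting path remains in the residual graph.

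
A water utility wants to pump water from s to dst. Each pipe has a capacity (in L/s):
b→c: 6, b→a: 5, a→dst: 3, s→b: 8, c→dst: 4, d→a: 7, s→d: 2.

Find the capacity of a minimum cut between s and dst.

Max flow = 7 (via 3 augmenting paths).
In the residual at optimum, the set reachable from s is {a, b, c, d, s}.
Cut edges: a→dst (cap 3), c→dst (cap 4). Sum = 7.

7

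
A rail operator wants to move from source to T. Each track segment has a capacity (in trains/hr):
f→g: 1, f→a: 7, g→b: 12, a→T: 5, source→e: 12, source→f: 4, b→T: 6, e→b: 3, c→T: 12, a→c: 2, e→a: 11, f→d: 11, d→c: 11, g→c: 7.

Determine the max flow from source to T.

Augment source→f→a→T: bottleneck 4. Total 4.
Augment source→e→a→T: bottleneck 1. Total 5.
Augment source→e→b→T: bottleneck 3. Total 8.
Augment source→e→a→c→T: bottleneck 2. Total 10.
Augment source→e→a→f→g→b→T: bottleneck 1. Total 11.
Augment source→e→a→f→d→c→T: bottleneck 3. Total 14.
No augmenting path remains in the residual graph.

14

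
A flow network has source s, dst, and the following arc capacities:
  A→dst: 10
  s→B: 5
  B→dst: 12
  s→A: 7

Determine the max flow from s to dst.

Augment s→A→dst: bottleneck 7. Total 7.
Augment s→B→dst: bottleneck 5. Total 12.
No augmenting path remains in the residual graph.

12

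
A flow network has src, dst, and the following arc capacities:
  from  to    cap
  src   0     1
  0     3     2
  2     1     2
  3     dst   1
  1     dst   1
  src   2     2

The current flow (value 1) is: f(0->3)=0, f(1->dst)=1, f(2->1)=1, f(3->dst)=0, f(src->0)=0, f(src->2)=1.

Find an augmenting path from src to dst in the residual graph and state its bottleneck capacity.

Residual along src->0->3->dst: src->0: 1, 0->3: 2, 3->dst: 1.
Bottleneck = min = 1.

src->0->3->dst, bottleneck 1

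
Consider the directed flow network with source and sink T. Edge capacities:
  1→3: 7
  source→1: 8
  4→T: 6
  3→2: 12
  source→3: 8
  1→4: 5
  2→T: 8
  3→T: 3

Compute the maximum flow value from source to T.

Augment source→3→T: bottleneck 3. Total 3.
Augment source→1→4→T: bottleneck 5. Total 8.
Augment source→3→2→T: bottleneck 5. Total 13.
Augment source→1→3→2→T: bottleneck 3. Total 16.
No augmenting path remains in the residual graph.

16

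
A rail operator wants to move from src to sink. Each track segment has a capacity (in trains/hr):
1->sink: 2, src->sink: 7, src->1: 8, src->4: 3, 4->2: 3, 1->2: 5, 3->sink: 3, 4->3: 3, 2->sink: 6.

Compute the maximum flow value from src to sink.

17

Augment src->sink: bottleneck 7. Total 7.
Augment src->1->sink: bottleneck 2. Total 9.
Augment src->4->3->sink: bottleneck 3. Total 12.
Augment src->1->2->sink: bottleneck 5. Total 17.
No augmenting path remains in the residual graph.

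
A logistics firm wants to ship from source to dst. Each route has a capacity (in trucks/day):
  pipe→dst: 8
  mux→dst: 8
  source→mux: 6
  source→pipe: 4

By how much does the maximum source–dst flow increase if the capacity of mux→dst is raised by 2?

0

Original max flow = 10.
Edge mux→dst does not cross the min cut (source side {source}), so extra capacity there cannot help.
New max flow = 10. Increase = 0.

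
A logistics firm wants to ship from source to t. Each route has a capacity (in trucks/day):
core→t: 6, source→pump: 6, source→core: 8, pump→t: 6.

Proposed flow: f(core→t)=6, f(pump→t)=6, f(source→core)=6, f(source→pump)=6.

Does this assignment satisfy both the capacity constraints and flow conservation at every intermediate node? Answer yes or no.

Yes

Every edge has 0 ≤ f(e) ≤ cap(e).
At each intermediate node, inflow equals outflow.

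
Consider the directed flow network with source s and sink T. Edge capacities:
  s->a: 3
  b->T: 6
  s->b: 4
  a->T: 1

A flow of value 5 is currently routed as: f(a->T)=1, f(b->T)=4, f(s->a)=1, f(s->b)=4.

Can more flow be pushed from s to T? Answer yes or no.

No

Residual reachable from s: {a, s}; T is not reachable.
Saturated cut: s->b, a->T with total capacity 5 = current flow value. Flow is maximum.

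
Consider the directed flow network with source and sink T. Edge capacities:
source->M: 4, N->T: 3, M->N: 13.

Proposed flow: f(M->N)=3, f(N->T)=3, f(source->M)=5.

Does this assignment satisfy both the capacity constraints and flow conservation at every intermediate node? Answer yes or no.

No

Capacity violated on source->M: flow 5 > capacity 4.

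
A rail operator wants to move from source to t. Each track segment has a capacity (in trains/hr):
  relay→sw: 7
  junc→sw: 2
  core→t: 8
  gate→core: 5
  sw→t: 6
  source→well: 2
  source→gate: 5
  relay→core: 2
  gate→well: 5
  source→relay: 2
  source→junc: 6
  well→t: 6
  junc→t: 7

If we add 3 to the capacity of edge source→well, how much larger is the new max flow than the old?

Original max flow = 15.
After raising cap(source→well), augmenting paths through that edge carry 3 more units.
New max flow = 18. Increase = 3.

3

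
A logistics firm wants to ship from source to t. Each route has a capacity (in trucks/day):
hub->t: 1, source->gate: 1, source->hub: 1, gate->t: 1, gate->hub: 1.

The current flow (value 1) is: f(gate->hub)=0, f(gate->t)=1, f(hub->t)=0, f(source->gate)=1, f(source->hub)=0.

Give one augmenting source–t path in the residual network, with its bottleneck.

Residual along source->hub->t: source->hub: 1, hub->t: 1.
Bottleneck = min = 1.

source->hub->t, bottleneck 1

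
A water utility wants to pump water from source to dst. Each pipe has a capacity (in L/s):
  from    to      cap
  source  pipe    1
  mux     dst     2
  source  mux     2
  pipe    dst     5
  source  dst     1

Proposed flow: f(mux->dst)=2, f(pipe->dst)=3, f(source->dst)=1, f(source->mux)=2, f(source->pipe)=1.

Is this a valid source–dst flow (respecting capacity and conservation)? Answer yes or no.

Conservation fails at pipe: inflow 1 ≠ outflow 3.

No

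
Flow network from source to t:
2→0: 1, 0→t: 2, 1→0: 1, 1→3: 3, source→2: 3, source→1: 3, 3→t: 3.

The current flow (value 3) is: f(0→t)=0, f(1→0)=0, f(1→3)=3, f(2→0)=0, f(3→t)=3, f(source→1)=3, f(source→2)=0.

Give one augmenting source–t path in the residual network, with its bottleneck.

Residual along source→2→0→t: source→2: 3, 2→0: 1, 0→t: 2.
Bottleneck = min = 1.

source→2→0→t, bottleneck 1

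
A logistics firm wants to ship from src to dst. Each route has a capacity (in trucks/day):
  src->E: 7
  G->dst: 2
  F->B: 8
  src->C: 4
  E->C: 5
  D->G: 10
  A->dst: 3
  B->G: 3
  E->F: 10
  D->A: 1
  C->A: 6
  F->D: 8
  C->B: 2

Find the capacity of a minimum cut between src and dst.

5

Max flow = 5 (via 3 augmenting paths).
In the residual at optimum, the set reachable from src is {A, B, C, D, E, F, G, src}.
Cut edges: G->dst (cap 2), A->dst (cap 3). Sum = 5.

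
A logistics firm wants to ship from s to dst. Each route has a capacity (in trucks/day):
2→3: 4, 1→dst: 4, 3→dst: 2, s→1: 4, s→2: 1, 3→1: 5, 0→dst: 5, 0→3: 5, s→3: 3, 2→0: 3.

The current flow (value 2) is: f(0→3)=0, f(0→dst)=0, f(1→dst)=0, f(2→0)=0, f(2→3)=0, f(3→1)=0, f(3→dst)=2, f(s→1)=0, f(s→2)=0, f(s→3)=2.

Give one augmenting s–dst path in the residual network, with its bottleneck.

Residual along s→1→dst: s→1: 4, 1→dst: 4.
Bottleneck = min = 4.

s→1→dst, bottleneck 4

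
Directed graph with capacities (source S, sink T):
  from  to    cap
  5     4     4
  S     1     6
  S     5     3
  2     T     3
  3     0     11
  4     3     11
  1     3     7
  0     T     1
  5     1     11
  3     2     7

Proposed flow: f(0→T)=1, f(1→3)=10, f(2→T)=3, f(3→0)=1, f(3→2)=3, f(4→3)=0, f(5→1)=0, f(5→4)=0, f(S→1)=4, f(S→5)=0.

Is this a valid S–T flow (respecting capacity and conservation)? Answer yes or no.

No

Capacity violated on 1→3: flow 10 > capacity 7.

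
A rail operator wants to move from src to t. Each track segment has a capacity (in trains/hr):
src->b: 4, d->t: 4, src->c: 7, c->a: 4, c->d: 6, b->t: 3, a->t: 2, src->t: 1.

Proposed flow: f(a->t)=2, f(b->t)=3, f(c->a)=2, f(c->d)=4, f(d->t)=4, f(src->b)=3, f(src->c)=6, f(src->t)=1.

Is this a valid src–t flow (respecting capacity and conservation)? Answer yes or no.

Every edge has 0 ≤ f(e) ≤ cap(e).
At each intermediate node, inflow equals outflow.

Yes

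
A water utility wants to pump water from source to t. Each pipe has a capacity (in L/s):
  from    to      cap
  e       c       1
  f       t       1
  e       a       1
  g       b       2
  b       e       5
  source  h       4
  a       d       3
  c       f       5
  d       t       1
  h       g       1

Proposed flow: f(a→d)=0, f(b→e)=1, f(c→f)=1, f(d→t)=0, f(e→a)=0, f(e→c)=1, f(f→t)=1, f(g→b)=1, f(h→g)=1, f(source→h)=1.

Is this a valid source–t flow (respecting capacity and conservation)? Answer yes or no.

Yes

Every edge has 0 ≤ f(e) ≤ cap(e).
At each intermediate node, inflow equals outflow.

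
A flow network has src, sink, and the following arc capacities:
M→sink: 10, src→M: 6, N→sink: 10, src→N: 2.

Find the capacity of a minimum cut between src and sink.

8

Max flow = 8 (via 2 augmenting paths).
In the residual at optimum, the set reachable from src is {src}.
Cut edges: src→N (cap 2), src→M (cap 6). Sum = 8.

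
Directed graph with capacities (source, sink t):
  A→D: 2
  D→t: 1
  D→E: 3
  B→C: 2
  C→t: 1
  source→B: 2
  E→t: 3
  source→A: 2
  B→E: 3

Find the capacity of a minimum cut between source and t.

Max flow = 4 (via 3 augmenting paths).
In the residual at optimum, the set reachable from source is {source}.
Cut edges: source→A (cap 2), source→B (cap 2). Sum = 4.

4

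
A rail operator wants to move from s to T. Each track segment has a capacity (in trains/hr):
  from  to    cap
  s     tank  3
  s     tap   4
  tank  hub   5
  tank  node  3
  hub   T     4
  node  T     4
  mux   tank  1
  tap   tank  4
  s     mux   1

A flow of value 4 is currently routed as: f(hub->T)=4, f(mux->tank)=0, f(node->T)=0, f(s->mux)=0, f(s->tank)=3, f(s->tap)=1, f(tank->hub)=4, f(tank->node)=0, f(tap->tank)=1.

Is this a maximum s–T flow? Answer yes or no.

Residual path s->tap->tank->node->T has bottleneck 3 > 0.
Pushing 3 along it raises the flow to 7, so the given flow is not maximum.

No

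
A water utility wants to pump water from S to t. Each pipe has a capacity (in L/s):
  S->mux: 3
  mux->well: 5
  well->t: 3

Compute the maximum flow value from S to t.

3

Augment S->mux->well->t: bottleneck 3. Total 3.
No augmenting path remains in the residual graph.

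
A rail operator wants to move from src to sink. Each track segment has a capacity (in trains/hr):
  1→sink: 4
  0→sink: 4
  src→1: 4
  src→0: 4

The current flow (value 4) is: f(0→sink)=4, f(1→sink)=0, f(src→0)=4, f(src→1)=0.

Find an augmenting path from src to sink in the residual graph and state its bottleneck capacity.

Residual along src→1→sink: src→1: 4, 1→sink: 4.
Bottleneck = min = 4.

src→1→sink, bottleneck 4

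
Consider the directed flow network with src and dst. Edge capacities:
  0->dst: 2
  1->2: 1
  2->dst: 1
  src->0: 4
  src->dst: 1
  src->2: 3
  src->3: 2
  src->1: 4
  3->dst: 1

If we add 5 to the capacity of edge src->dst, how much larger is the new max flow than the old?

Original max flow = 5.
After raising cap(src->dst), augmenting paths through that edge carry 5 more units.
New max flow = 10. Increase = 5.

5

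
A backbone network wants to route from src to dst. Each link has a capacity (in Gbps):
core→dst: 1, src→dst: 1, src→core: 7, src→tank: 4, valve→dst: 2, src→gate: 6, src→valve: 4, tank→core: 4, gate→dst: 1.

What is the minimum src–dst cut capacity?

Max flow = 5 (via 4 augmenting paths).
In the residual at optimum, the set reachable from src is {core, gate, src, tank, valve}.
Cut edges: src→dst (cap 1), valve→dst (cap 2), core→dst (cap 1), gate→dst (cap 1). Sum = 5.

5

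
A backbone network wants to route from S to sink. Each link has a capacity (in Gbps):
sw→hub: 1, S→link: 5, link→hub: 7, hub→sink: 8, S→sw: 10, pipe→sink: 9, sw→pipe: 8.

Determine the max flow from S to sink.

14

Augment S→link→hub→sink: bottleneck 5. Total 5.
Augment S→sw→hub→sink: bottleneck 1. Total 6.
Augment S→sw→pipe→sink: bottleneck 8. Total 14.
No augmenting path remains in the residual graph.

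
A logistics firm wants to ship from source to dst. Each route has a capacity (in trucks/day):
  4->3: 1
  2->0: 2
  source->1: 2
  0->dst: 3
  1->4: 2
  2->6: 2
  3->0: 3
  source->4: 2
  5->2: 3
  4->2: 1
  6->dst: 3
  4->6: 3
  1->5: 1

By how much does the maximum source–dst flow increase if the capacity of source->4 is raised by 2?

Original max flow = 4.
After raising cap(source->4), augmenting paths through that edge carry 2 more units.
New max flow = 6. Increase = 2.

2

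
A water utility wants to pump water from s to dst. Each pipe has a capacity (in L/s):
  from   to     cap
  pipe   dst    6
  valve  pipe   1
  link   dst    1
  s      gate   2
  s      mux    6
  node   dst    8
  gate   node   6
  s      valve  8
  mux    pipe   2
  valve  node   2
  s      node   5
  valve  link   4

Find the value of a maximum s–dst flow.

12

Augment s→node→dst: bottleneck 5. Total 5.
Augment s→valve→node→dst: bottleneck 2. Total 7.
Augment s→valve→link→dst: bottleneck 1. Total 8.
Augment s→valve→pipe→dst: bottleneck 1. Total 9.
Augment s→gate→node→dst: bottleneck 1. Total 10.
Augment s→mux→pipe→dst: bottleneck 2. Total 12.
No augmenting path remains in the residual graph.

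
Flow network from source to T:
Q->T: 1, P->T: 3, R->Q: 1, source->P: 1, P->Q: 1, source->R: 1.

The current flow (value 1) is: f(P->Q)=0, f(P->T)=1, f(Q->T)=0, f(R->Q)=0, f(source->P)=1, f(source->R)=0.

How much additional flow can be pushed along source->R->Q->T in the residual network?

1

Residual capacities along the path: source->R: 1, R->Q: 1, Q->T: 1.
Minimum is 1.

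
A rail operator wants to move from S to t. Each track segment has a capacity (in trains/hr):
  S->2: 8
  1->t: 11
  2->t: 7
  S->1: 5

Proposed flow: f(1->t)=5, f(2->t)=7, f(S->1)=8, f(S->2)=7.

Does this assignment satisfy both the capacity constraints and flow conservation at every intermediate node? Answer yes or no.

Capacity violated on S->1: flow 8 > capacity 5.

No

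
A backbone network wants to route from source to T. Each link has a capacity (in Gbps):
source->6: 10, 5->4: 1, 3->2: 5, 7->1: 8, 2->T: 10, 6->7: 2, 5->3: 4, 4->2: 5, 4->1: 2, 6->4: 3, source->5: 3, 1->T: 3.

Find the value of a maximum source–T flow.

Augment source->6->7->1->T: bottleneck 2. Total 2.
Augment source->6->4->1->T: bottleneck 1. Total 3.
Augment source->6->4->2->T: bottleneck 2. Total 5.
Augment source->5->4->2->T: bottleneck 1. Total 6.
Augment source->5->3->2->T: bottleneck 2. Total 8.
No augmenting path remains in the residual graph.

8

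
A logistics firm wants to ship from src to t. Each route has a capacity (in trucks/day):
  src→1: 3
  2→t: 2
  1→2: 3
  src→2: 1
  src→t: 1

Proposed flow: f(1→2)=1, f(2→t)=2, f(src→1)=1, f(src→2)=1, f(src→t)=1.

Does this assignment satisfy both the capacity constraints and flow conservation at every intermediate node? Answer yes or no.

Every edge has 0 ≤ f(e) ≤ cap(e).
At each intermediate node, inflow equals outflow.

Yes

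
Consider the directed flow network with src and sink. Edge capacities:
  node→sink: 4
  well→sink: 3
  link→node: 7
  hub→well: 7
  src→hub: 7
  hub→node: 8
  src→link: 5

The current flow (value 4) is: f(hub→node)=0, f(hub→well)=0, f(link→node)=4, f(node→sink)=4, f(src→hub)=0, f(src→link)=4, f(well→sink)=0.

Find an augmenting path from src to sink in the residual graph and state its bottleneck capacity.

src→hub→well→sink, bottleneck 3

Residual along src→hub→well→sink: src→hub: 7, hub→well: 7, well→sink: 3.
Bottleneck = min = 3.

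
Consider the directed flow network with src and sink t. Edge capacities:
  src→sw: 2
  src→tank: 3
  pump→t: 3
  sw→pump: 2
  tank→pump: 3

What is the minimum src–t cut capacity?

3

Max flow = 3 (via 2 augmenting paths).
In the residual at optimum, the set reachable from src is {pump, src, sw, tank}.
Cut edges: pump→t (cap 3). Sum = 3.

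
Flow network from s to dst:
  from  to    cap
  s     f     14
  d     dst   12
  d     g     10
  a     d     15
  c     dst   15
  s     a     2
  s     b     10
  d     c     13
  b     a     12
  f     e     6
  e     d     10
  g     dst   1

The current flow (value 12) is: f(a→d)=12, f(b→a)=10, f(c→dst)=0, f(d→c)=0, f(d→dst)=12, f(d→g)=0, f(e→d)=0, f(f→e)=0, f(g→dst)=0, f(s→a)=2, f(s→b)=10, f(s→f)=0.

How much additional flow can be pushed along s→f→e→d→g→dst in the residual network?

Residual capacities along the path: s→f: 14, f→e: 6, e→d: 10, d→g: 10, g→dst: 1.
Minimum is 1.

1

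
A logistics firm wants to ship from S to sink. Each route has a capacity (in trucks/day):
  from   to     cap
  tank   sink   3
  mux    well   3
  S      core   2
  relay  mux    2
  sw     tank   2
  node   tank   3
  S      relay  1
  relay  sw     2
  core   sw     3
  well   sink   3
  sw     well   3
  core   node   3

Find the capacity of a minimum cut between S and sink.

Max flow = 3 (via 2 augmenting paths).
In the residual at optimum, the set reachable from S is {S}.
Cut edges: S->relay (cap 1), S->core (cap 2). Sum = 3.

3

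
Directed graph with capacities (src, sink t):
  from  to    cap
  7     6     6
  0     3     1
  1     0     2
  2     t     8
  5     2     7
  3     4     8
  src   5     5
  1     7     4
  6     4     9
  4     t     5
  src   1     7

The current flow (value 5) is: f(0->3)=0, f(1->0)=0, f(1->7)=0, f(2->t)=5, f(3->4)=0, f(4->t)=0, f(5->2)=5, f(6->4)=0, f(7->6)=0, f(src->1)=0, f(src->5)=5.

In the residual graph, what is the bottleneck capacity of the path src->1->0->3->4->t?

1

Residual capacities along the path: src->1: 7, 1->0: 2, 0->3: 1, 3->4: 8, 4->t: 5.
Minimum is 1.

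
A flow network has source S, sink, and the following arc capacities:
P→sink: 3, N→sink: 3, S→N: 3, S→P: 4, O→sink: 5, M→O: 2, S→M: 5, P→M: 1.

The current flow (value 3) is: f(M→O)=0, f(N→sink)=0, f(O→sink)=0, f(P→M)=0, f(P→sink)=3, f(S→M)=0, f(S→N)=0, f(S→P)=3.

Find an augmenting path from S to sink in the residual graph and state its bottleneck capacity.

S→N→sink, bottleneck 3

Residual along S→N→sink: S→N: 3, N→sink: 3.
Bottleneck = min = 3.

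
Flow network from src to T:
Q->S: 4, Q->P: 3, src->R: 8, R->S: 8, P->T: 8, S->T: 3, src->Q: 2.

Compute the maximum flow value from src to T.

Augment src->R->S->T: bottleneck 3. Total 3.
Augment src->Q->P->T: bottleneck 2. Total 5.
No augmenting path remains in the residual graph.

5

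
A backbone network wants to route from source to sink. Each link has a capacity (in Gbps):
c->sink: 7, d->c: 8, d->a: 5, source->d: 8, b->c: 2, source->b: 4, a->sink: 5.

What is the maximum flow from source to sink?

Augment source->b->c->sink: bottleneck 2. Total 2.
Augment source->d->c->sink: bottleneck 5. Total 7.
Augment source->d->a->sink: bottleneck 3. Total 10.
No augmenting path remains in the residual graph.

10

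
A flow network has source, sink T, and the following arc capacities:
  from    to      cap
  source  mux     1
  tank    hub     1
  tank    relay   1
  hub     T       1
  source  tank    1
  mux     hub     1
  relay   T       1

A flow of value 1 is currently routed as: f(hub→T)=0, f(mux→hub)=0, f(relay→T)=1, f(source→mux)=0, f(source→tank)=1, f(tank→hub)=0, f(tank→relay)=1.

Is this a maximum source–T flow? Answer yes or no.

No

Residual path source→mux→hub→T has bottleneck 1 > 0.
Pushing 1 along it raises the flow to 2, so the given flow is not maximum.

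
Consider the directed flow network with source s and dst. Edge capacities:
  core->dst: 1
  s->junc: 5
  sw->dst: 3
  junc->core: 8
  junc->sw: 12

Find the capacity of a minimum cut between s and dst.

Max flow = 4 (via 2 augmenting paths).
In the residual at optimum, the set reachable from s is {core, junc, s, sw}.
Cut edges: sw->dst (cap 3), core->dst (cap 1). Sum = 4.

4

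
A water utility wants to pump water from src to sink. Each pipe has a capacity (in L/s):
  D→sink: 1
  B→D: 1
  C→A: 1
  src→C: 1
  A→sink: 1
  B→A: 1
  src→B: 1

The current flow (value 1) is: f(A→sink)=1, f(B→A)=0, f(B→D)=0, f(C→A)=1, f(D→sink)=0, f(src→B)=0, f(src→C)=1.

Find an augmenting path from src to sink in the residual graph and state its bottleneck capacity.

Residual along src→B→D→sink: src→B: 1, B→D: 1, D→sink: 1.
Bottleneck = min = 1.

src→B→D→sink, bottleneck 1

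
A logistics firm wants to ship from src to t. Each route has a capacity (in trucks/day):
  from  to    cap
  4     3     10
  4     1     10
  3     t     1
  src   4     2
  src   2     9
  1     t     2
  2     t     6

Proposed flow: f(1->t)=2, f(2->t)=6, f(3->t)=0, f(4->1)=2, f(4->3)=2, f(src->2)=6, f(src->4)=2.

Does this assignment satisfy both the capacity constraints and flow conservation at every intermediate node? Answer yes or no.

No

Conservation fails at 4: inflow 2 ≠ outflow 4.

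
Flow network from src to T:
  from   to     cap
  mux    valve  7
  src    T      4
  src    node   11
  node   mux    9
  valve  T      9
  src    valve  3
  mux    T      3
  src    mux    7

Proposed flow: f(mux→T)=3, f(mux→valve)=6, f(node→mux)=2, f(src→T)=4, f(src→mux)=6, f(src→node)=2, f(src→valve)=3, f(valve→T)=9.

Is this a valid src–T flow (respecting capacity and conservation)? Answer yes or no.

No

Conservation fails at mux: inflow 8 ≠ outflow 9.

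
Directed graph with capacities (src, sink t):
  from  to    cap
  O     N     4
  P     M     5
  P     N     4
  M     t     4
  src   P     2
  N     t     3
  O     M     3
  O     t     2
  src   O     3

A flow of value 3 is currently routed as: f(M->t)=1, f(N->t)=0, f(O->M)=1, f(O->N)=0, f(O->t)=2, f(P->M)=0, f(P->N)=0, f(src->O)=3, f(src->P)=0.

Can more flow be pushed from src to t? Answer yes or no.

Yes

Residual path src->P->N->t has bottleneck 2 > 0.
Pushing 2 along it raises the flow to 5, so the given flow is not maximum.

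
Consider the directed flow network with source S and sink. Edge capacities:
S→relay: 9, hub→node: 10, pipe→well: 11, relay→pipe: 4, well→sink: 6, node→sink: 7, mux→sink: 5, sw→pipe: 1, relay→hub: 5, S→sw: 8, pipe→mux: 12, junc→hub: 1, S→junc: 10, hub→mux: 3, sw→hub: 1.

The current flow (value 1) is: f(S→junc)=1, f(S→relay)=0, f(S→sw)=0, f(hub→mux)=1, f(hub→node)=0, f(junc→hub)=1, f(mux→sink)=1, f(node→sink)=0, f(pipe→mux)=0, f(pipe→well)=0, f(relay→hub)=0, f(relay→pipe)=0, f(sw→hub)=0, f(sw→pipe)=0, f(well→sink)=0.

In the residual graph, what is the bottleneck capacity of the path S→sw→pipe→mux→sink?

1

Residual capacities along the path: S→sw: 8, sw→pipe: 1, pipe→mux: 12, mux→sink: 4.
Minimum is 1.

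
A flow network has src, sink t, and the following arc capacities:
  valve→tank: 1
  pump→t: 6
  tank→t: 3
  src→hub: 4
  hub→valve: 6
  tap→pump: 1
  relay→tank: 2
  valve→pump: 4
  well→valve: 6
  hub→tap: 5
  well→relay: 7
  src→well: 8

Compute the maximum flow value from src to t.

8

Augment src→hub→tap→pump→t: bottleneck 1. Total 1.
Augment src→hub→valve→pump→t: bottleneck 3. Total 4.
Augment src→well→valve→pump→t: bottleneck 1. Total 5.
Augment src→well→valve→tank→t: bottleneck 1. Total 6.
Augment src→well→relay→tank→t: bottleneck 2. Total 8.
No augmenting path remains in the residual graph.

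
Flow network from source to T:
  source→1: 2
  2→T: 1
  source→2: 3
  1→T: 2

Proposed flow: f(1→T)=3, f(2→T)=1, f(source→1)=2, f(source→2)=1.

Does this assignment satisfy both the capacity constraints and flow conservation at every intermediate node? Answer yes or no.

No

Capacity violated on 1→T: flow 3 > capacity 2.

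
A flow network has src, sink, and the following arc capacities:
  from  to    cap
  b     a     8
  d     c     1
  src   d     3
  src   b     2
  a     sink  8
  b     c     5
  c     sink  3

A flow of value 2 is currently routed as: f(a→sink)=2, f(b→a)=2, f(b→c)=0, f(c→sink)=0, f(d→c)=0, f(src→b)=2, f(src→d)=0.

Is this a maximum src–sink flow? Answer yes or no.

No

Residual path src→d→c→sink has bottleneck 1 > 0.
Pushing 1 along it raises the flow to 3, so the given flow is not maximum.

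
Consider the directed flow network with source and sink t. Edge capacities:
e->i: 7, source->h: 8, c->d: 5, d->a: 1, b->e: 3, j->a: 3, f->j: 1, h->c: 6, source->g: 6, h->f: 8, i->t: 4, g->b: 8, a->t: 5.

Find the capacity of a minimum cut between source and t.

5

Max flow = 5 (via 3 augmenting paths).
In the residual at optimum, the set reachable from source is {b, c, d, f, g, h, source}.
Cut edges: b->e (cap 3), f->j (cap 1), d->a (cap 1). Sum = 5.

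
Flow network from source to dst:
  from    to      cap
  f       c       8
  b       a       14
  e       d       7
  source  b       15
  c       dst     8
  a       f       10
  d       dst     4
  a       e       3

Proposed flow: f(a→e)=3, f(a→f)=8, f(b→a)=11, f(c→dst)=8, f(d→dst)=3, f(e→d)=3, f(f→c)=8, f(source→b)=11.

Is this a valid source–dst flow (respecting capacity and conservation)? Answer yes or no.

Every edge has 0 ≤ f(e) ≤ cap(e).
At each intermediate node, inflow equals outflow.

Yes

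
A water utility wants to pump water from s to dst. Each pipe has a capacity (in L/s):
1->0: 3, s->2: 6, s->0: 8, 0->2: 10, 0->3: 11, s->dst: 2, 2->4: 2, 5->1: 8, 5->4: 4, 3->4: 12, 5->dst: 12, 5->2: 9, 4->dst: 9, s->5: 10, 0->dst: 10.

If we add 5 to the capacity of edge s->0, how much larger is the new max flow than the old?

Original max flow = 22.
After raising cap(s->0), augmenting paths through that edge carry 5 more units.
New max flow = 27. Increase = 5.

5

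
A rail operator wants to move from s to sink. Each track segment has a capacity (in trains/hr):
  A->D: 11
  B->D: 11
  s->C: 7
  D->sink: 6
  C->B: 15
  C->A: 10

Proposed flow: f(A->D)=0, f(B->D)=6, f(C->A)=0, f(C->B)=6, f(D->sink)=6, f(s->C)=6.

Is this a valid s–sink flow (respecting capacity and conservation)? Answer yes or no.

Yes

Every edge has 0 ≤ f(e) ≤ cap(e).
At each intermediate node, inflow equals outflow.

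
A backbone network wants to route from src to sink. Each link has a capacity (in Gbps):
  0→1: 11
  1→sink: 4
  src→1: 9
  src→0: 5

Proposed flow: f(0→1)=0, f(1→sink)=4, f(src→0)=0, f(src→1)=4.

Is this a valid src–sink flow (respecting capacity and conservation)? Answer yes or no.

Every edge has 0 ≤ f(e) ≤ cap(e).
At each intermediate node, inflow equals outflow.

Yes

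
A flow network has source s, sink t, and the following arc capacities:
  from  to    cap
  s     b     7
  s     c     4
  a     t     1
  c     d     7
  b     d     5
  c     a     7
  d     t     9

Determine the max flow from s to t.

9

Augment s→b→d→t: bottleneck 5. Total 5.
Augment s→c→d→t: bottleneck 4. Total 9.
No augmenting path remains in the residual graph.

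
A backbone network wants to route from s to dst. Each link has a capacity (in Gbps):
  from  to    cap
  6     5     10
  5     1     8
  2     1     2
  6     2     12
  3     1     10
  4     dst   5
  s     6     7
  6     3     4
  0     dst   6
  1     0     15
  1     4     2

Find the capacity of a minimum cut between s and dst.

7

Max flow = 7 (via 3 augmenting paths).
In the residual at optimum, the set reachable from s is {s}.
Cut edges: s→6 (cap 7). Sum = 7.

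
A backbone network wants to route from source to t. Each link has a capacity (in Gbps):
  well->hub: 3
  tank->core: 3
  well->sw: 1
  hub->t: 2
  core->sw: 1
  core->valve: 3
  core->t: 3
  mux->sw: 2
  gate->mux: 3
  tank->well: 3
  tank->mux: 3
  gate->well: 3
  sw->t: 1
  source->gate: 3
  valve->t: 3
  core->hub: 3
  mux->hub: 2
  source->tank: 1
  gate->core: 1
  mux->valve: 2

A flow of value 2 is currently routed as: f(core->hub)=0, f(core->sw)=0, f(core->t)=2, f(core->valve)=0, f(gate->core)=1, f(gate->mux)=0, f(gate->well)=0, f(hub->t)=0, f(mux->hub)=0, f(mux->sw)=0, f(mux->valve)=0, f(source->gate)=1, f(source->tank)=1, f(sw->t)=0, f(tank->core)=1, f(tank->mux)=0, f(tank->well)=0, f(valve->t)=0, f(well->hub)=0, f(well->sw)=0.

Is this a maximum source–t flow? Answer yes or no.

Residual path source->gate->well->hub->t has bottleneck 2 > 0.
Pushing 2 along it raises the flow to 4, so the given flow is not maximum.

No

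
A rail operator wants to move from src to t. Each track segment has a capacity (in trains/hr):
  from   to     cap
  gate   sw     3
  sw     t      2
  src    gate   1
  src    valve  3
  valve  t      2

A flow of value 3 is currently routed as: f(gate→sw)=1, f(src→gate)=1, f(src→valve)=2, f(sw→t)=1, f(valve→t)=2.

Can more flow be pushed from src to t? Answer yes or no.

No

Residual reachable from src: {src, valve}; t is not reachable.
Saturated cut: src→gate, valve→t with total capacity 3 = current flow value. Flow is maximum.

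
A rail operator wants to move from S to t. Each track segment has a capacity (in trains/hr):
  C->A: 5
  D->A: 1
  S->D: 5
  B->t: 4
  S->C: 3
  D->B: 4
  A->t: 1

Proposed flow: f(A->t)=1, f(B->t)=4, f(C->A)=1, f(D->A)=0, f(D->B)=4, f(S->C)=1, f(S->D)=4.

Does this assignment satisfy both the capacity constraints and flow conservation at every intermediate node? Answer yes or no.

Every edge has 0 ≤ f(e) ≤ cap(e).
At each intermediate node, inflow equals outflow.

Yes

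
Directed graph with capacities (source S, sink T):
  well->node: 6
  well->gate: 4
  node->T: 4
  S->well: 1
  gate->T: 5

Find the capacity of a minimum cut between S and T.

Max flow = 1 (via 1 augmenting path).
In the residual at optimum, the set reachable from S is {S}.
Cut edges: S->well (cap 1). Sum = 1.

1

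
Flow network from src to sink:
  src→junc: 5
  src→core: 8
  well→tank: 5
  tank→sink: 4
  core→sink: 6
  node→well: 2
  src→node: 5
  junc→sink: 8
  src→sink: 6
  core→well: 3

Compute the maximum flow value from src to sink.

21

Augment src→sink: bottleneck 6. Total 6.
Augment src→junc→sink: bottleneck 5. Total 11.
Augment src→core→sink: bottleneck 6. Total 17.
Augment src→node→well→tank→sink: bottleneck 2. Total 19.
Augment src→core→well→tank→sink: bottleneck 2. Total 21.
No augmenting path remains in the residual graph.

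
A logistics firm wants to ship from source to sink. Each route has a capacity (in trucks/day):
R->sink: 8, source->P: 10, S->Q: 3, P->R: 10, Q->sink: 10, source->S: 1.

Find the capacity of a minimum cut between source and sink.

Max flow = 9 (via 2 augmenting paths).
In the residual at optimum, the set reachable from source is {P, R, source}.
Cut edges: source->S (cap 1), R->sink (cap 8). Sum = 9.

9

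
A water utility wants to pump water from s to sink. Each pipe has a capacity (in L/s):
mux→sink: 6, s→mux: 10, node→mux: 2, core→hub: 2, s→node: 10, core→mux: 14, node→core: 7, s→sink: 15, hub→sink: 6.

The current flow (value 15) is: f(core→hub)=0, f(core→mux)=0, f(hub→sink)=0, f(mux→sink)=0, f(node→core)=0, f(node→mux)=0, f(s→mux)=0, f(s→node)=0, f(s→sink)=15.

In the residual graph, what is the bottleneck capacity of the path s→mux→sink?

Residual capacities along the path: s→mux: 10, mux→sink: 6.
Minimum is 6.

6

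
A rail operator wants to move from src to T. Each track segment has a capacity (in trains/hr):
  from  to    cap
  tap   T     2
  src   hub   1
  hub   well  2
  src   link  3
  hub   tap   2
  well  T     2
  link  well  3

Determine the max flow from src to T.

3

Augment src->link->well->T: bottleneck 2. Total 2.
Augment src->hub->tap->T: bottleneck 1. Total 3.
No augmenting path remains in the residual graph.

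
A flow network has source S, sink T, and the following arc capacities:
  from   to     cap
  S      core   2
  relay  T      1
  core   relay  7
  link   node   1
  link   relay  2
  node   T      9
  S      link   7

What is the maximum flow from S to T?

Augment S→link→node→T: bottleneck 1. Total 1.
Augment S→link→relay→T: bottleneck 1. Total 2.
No augmenting path remains in the residual graph.

2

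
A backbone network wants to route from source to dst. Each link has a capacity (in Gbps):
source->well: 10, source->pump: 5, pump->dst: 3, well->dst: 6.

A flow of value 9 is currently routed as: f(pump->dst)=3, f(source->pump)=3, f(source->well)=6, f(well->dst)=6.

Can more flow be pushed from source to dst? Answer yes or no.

Residual reachable from source: {pump, source, well}; dst is not reachable.
Saturated cut: well->dst, pump->dst with total capacity 9 = current flow value. Flow is maximum.

No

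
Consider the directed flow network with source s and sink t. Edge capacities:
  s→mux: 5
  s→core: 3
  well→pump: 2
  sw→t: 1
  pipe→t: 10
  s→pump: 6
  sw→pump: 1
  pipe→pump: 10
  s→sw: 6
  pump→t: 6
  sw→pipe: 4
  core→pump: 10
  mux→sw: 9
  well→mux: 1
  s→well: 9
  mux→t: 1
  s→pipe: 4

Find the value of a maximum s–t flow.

16

Augment s→mux→t: bottleneck 1. Total 1.
Augment s→sw→t: bottleneck 1. Total 2.
Augment s→pipe→t: bottleneck 4. Total 6.
Augment s→pump→t: bottleneck 6. Total 12.
Augment s→sw→pipe→t: bottleneck 4. Total 16.
No augmenting path remains in the residual graph.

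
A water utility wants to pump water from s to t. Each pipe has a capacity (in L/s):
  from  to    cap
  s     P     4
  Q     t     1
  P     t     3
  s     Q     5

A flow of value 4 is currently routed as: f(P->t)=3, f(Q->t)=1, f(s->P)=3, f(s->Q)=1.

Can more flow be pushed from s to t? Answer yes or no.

Residual reachable from s: {P, Q, s}; t is not reachable.
Saturated cut: Q->t, P->t with total capacity 4 = current flow value. Flow is maximum.

No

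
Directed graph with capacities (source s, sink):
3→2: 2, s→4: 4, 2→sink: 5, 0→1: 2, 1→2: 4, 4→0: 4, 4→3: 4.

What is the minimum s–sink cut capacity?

4

Max flow = 4 (via 2 augmenting paths).
In the residual at optimum, the set reachable from s is {s}.
Cut edges: s→4 (cap 4). Sum = 4.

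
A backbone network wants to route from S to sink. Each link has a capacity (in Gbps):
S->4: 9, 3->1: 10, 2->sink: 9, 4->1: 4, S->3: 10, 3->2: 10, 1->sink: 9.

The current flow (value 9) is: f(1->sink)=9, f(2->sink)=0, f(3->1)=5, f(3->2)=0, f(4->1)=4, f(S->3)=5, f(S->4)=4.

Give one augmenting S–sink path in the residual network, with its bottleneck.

S->3->2->sink, bottleneck 5

Residual along S->3->2->sink: S->3: 5, 3->2: 10, 2->sink: 9.
Bottleneck = min = 5.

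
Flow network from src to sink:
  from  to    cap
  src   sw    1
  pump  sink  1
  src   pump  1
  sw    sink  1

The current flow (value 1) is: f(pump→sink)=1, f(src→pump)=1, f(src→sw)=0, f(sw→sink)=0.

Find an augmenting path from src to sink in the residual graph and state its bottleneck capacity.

Residual along src→sw→sink: src→sw: 1, sw→sink: 1.
Bottleneck = min = 1.

src→sw→sink, bottleneck 1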